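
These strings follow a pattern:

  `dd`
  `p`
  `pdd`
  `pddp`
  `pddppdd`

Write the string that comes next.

pddppddpddp

From term 3 onward, concatenate the last term with the second-to-last: p·dd = pdd, pdd·p = pddp, …
So term 6 is pddppdd·pddp.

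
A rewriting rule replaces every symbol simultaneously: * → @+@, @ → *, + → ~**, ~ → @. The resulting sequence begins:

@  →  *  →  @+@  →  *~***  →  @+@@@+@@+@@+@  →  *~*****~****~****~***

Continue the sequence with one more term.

Rewriting the 21 symbols of *~*****~****~****~*** one by one yields @+@ @ @+@ @+@ @+@ @+@ @+@ @ @+@ @+@ @+@ @+@ @ @+@ @+@ @+@ @+@ @ @+@ @+@ @+@; concatenated:

@+@@@+@@+@@+@@+@@+@@@+@@+@@+@@+@@@+@@+@@+@@+@@@+@@+@@+@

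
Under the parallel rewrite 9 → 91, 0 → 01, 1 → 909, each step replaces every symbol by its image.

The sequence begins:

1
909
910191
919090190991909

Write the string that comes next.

919099101910190991019191909910191

Applying the rule to each of the 15 symbols of 919090190991909 gives the pieces 91 909 91 01 91 01 909 91 01 91 91 909 91 01 91, which concatenate to the answer.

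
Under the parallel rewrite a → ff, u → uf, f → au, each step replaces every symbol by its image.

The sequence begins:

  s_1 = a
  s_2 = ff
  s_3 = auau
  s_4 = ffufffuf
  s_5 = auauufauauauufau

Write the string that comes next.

ffufffufufauffufffufffufufauffuf

Replace each of the 16 characters of auauufauauauufau in place — ff uf ff uf uf au ff uf ff uf ff uf uf au ff uf — and concatenate.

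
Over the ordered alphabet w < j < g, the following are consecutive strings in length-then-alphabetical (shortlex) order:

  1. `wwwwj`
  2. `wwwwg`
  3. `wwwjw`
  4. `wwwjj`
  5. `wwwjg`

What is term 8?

wwwgg

Advancing 3 positions from wwwjg through wwwjg → wwwgw → wwwgj reaches term 8.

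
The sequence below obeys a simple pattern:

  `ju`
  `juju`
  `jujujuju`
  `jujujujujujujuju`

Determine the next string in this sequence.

Each string is two copies of the previous one concatenated.
So the next term is two copies of jujujujujujujuju.

jujujujujujujujujujujujujujujuju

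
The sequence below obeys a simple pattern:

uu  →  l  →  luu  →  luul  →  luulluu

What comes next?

From term 3 onward, concatenate the last term with the second-to-last: l·uu = luu, luu·l = luul, …
The next term joins luulluu and luul.

luulluuluul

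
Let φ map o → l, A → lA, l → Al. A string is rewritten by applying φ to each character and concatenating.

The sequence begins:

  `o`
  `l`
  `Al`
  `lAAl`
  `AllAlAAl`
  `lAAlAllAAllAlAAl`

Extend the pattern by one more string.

Applying the rule to each of the 16 symbols of lAAlAllAAllAlAAl gives the pieces Al lA lA Al lA Al Al lA lA Al Al lA Al lA lA Al, which concatenate to the answer.

AllAlAAllAAlAllAlAAlAllAAllAlAAl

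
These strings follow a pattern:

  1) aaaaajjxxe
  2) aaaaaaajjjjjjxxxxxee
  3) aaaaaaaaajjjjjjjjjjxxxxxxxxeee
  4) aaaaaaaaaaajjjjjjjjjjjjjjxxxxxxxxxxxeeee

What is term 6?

aaaaaaaaaaaaaaajjjjjjjjjjjjjjjjjjjjjjxxxxxxxxxxxxxxxxxeeeeee

Each string has the form a^{2n+3} j^{4n-2} x^{3n-1} e^{n} (n = 1, 2, …).
At n = 6 the blocks have lengths 15, 22, 17, 6.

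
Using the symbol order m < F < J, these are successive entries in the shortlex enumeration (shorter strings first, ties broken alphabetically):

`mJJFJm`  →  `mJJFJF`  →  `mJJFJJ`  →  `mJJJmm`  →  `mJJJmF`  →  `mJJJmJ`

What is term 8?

mJJJFF

Continuing the enumeration 2 steps past mJJJmJ: mJJJmJ → mJJJFm → (answer).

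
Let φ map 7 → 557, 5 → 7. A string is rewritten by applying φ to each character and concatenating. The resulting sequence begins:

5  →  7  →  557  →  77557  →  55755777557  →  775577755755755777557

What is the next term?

φ(775577755755755777557) expands symbol-by-symbol to 557 557 7 7 557 557 557 7 7 557 7 7 557 7 7 557 557 557 7 7 557; joining the 21 pieces gives the next term.

5575577755755755777557775577755755755777557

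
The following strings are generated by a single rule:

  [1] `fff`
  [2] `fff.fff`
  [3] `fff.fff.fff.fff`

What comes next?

Each string is two copies of the previous one joined by '.'.
Doubling fff.fff.fff.fff with '.' between the halves:

fff.fff.fff.fff.fff.fff.fff.fff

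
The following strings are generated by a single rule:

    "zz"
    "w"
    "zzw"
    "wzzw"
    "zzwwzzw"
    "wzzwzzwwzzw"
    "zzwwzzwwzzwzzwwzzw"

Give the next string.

This is a Fibonacci-style word recurrence s(k) = s(k−2)·s(k−1): e.g. zz·w = zzw.
The next term joins wzzwzzwwzzw and zzwwzzwwzzwzzwwzzw.

wzzwzzwwzzwzzwwzzwwzzwzzwwzzw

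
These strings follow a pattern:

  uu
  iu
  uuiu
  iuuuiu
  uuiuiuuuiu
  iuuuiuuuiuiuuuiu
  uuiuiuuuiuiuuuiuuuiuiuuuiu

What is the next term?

iuuuiuuuiuiuuuiuuuiuiuuuiuiuuuiuuuiuiuuuiu

Each term (from the third on) is the two preceding terms concatenated in order: term 3 = uu·iu = uuiu.
The next term joins iuuuiuuuiuiuuuiu and uuiuiuuuiuiuuuiuuuiuiuuuiu.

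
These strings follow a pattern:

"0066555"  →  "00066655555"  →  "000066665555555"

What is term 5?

Reading off run lengths: 0 runs 2, 3, 4; 6 runs 2, 3, 4; 5 runs 3, 5, 7 — each is linear in n (n = 1, 2, …).
For term 5, n = 5, so the run lengths are 6, 6, 11.

00000066666655555555555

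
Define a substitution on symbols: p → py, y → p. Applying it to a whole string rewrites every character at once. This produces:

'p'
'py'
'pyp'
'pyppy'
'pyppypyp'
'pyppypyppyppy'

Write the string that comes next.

pyppypyppyppypyppypyp

Replace each of the 13 characters of pyppypyppyppy in place — py p py py p py p py py p py py p — and concatenate.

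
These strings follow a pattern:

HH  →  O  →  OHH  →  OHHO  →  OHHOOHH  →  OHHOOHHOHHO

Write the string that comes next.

This is a Fibonacci-style word recurrence s(k) = s(k−1)·s(k−2): e.g. O·HH = OHH.
So term 7 is OHHOOHHOHHO·OHHOOHH.

OHHOOHHOHHOOHHOOHH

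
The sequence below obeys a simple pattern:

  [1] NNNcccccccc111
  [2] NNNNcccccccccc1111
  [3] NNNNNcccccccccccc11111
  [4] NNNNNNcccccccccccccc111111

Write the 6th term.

NNNNNNNNcccccccccccccccccc11111111

Each string has the form N^{n} c^{2n+2} 1^{n}, where the shown terms are n = 3, 4, 5, 6.
At n = 8 the blocks have lengths 8, 18, 8.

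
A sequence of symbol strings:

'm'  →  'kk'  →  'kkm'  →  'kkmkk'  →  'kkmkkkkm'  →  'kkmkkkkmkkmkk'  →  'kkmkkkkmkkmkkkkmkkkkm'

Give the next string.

kkmkkkkmkkmkkkkmkkkkmkkmkkkkmkkmkk

From term 3 onward, concatenate the last term with the second-to-last: kk·m = kkm, kkm·kk = kkmkk, …
So term 8 is kkmkkkkmkkmkkkkmkkkkm·kkmkkkkmkkmkk.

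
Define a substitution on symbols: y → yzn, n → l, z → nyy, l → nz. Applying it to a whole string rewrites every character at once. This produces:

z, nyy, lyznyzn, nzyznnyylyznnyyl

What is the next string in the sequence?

Applying the rule to each of the 16 symbols of nzyznnyylyznnyyl gives the pieces l nyy yzn nyy l l yzn yzn nz yzn nyy l l yzn yzn nz, which concatenate to the answer.

lnyyyznnyyllyznyznnzyznnyyllyznyznnz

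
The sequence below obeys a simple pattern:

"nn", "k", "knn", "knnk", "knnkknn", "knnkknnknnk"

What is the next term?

knnkknnknnkknnkknn

This is a Fibonacci-style word recurrence s(k) = s(k−1)·s(k−2): e.g. k·nn = knn.
The next term joins knnkknnknnk and knnkknn.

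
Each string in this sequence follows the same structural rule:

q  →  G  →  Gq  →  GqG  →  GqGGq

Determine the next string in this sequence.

This is a Fibonacci-style word recurrence s(k) = s(k−1)·s(k−2): e.g. G·q = Gq.
The next term joins GqGGq and GqG.

GqGGqGqG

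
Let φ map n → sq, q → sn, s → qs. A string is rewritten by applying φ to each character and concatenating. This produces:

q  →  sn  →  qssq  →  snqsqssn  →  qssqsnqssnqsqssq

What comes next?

Rewriting the 16 symbols of qssqsnqssnqsqssq one by one yields sn qs qs sn qs sq sn qs qs sq sn qs sn qs qs sn; concatenated:

snqsqssnqssqsnqsqssqsnqssnqsqssn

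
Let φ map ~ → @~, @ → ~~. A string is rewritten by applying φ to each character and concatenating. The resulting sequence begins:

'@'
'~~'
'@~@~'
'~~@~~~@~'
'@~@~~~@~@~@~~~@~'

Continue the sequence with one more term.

~~@~~~@~@~@~~~@~~~@~~~@~@~@~~~@~

φ(@~@~~~@~@~@~~~@~) expands symbol-by-symbol to ~~ @~ ~~ @~ @~ @~ ~~ @~ ~~ @~ ~~ @~ @~ @~ ~~ @~; joining the 16 pieces gives the next term.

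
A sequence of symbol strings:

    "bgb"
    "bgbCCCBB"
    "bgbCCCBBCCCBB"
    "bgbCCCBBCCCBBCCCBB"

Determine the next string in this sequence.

The strings grow by a fixed suffix CCCBB each time.
Applying this once more to bgbCCCBBCCCBBCCCBB:

bgbCCCBBCCCBBCCCBBCCCBB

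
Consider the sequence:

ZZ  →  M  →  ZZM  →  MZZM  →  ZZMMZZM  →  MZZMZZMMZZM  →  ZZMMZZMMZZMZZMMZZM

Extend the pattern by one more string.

Each term (from the third on) is the two preceding terms concatenated in order: term 3 = ZZ·M = ZZM.
So term 8 is MZZMZZMMZZM·ZZMMZZMMZZMZZMMZZM.

MZZMZZMMZZMZZMMZZMMZZMZZMMZZM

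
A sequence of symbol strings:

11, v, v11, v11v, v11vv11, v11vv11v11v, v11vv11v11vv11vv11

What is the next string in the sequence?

From term 3 onward, concatenate the last term with the second-to-last: v·11 = v11, v11·v = v11v, …
Continuing: v11vv11v11vv11vv11 · v11vv11v11v gives term 8.

v11vv11v11vv11vv11v11vv11v11v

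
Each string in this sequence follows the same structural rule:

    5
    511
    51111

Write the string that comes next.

5111111

Every step adds 11 to the end: s(k+1) = s(k)·11.
One more step from 51111 gives the answer.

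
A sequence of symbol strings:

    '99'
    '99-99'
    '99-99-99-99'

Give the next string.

Every step duplicates the string with '-' between the halves.
Doubling 99-99-99-99 with '-' between the halves:

99-99-99-99-99-99-99-99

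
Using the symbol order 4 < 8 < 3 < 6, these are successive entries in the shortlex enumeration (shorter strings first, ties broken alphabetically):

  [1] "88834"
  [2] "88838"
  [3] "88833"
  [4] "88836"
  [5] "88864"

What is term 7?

Advancing 2 positions from 88864 through 88864 → 88868 reaches term 7.

88863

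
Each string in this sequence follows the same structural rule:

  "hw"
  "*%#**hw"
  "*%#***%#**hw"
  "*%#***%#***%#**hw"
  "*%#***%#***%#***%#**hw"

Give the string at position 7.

Every step adds *%#** at the front: s(k+1) = *%#**·s(k).
From *%#***%#***%#***%#**hw, 2 further steps: *%#***%#***%#***%#**hw → *%#***%#***%#***%#***%#**hw → (answer).

*%#***%#***%#***%#***%#***%#**hw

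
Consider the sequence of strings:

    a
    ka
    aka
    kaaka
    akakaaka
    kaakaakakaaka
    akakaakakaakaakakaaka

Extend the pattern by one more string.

kaakaakakaakaakakaakakaakaakakaaka

From term 3 onward, concatenate the second-to-last term with the last: a·ka = aka, ka·aka = kaaka, …
The next term joins kaakaakakaaka and akakaakakaakaakakaaka.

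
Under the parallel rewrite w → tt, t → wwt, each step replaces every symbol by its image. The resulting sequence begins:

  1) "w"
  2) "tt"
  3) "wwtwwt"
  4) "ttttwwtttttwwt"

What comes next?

Replace each of the 14 characters of ttttwwtttttwwt in place — wwt wwt wwt wwt tt tt wwt wwt wwt wwt wwt tt tt wwt — and concatenate.

wwtwwtwwtwwtttttwwtwwtwwtwwtwwtttttwwt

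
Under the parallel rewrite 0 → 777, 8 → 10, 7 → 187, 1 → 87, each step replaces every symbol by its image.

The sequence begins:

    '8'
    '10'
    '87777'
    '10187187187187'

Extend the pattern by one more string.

877778710187871018787101878710187

Replace each of the 14 characters of 10187187187187 in place — 87 777 87 10 187 87 10 187 87 10 187 87 10 187 — and concatenate.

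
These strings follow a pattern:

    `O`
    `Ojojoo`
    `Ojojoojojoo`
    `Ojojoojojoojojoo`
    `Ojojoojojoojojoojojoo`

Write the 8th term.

The strings grow by a fixed suffix jojoo each time.
From Ojojoojojoojojoojojoo, 3 further steps: Ojojoojojoojojoojojoo → Ojojoojojoojojoojojoojojoo → Ojojoojojoojojoojojoojojoojojoo → (answer).

Ojojoojojoojojoojojoojojoojojoojojoo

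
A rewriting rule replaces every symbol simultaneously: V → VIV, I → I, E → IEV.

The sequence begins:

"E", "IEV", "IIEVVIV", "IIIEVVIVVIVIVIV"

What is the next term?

IIIIEVVIVVIVIVIVVIVIVIVIVIVIVIV

φ(IIIEVVIVVIVIVIV) expands symbol-by-symbol to I I I IEV VIV VIV I VIV VIV I VIV I VIV I VIV; joining the 15 pieces gives the next term.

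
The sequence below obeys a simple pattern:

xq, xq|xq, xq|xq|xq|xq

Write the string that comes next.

s(k+1) = s(k)·|·s(k) — each term doubles the last with '|' between the halves.
So the next term is two copies of xq|xq|xq|xq with '|' between the halves.

xq|xq|xq|xq|xq|xq|xq|xq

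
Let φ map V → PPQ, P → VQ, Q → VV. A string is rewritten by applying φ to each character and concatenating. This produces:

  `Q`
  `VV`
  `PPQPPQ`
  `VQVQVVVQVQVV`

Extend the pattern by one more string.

PPQVVPPQVVPPQPPQPPQVVPPQVVPPQPPQ

Rewriting each symbol of VQVQVVVQVQVV: V→PPQ, Q→VV, V→PPQ, Q→VV, V→PPQ, V→PPQ, V→PPQ, Q→VV, V→PPQ, Q→VV, V→PPQ, V→PPQ, which concatenates to PPQ VV PPQ VV PPQ PPQ PPQ VV PPQ VV PPQ PPQ.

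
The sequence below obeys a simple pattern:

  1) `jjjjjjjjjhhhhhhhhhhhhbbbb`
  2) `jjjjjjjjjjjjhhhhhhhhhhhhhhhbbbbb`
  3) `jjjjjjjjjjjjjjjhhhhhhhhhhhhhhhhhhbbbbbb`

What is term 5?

Term n consists of 3n j's, followed by 3n+3 h's, followed by n+1 b's, where the shown terms are n = 3, 4, 5.
At n = 7 the blocks have lengths 21, 24, 8.

jjjjjjjjjjjjjjjjjjjjjhhhhhhhhhhhhhhhhhhhhhhhhbbbbbbbb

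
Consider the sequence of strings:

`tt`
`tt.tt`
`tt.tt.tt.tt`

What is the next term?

Every step duplicates the string with '.' between the halves.
Doubling tt.tt.tt.tt with '.' between the halves:

tt.tt.tt.tt.tt.tt.tt.tt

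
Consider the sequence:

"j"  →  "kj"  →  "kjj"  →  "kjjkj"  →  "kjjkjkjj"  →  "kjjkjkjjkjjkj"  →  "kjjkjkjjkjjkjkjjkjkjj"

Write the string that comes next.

kjjkjkjjkjjkjkjjkjkjjkjjkjkjjkjjkj

From term 3 onward, concatenate the last term with the second-to-last: kj·j = kjj, kjj·kj = kjjkj, …
So term 8 is kjjkjkjjkjjkjkjjkjkjj·kjjkjkjjkjjkj.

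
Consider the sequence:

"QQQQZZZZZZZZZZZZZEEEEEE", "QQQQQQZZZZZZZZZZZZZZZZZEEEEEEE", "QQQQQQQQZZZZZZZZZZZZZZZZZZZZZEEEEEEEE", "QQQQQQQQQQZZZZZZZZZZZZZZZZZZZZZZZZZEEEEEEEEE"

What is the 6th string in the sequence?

Reading off run lengths: Q runs 4, 6, 8, 10; Z runs 13, 17, 21, 25; E runs 6, 7, 8, 9 — each is linear in n, where the shown terms are n = 3, 4, 5, 6.
Setting n = 8 gives 14, 33, 11 characters in each block.

QQQQQQQQQQQQQQZZZZZZZZZZZZZZZZZZZZZZZZZZZZZZZZZEEEEEEEEEEE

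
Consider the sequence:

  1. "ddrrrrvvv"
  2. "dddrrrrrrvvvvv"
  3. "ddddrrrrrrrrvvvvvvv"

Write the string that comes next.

dddddrrrrrrrrrrvvvvvvvvv

Each string has the form d^{n} r^{2n} v^{2n-1}, where the shown terms are n = 2, 3, 4.
At n = 5 the blocks have lengths 5, 10, 9.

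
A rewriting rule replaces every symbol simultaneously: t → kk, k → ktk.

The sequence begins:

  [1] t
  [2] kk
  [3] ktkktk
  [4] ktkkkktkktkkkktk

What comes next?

ktkkkktkktkktkktkkkktkktkkkktkktkktkktkkkktk

Applying the rule to each of the 16 symbols of ktkkkktkktkkkktk gives the pieces ktk kk ktk ktk ktk ktk kk ktk ktk kk ktk ktk ktk ktk kk ktk, which concatenate to the answer.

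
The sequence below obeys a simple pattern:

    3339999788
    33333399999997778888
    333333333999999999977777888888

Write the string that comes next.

Each string has the form 3^{3n} 9^{3n+1} 7^{2n-1} 8^{2n} (n = 1, 2, …).
For the next term, n = 4, so the run lengths are 12, 13, 7, 8.

3333333333339999999999999777777788888888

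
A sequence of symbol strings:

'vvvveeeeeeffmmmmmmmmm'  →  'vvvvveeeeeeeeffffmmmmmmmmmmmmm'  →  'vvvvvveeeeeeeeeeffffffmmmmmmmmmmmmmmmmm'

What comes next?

Each string has the form v^{n+2} e^{2n+2} f^{2n-2} m^{4n+1}, where the shown terms are n = 2, 3, 4.
At n = 5 the blocks have lengths 7, 12, 8, 21.

vvvvvvveeeeeeeeeeeeffffffffmmmmmmmmmmmmmmmmmmmmm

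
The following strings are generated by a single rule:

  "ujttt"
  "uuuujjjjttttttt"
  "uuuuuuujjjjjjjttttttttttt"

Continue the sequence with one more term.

The n-th term is 3n-2 u's then 3n-2 j's then 4n-1 t's (n = 1, 2, …).
Setting n = 4 gives 10, 10, 15 characters in each block.

uuuuuuuuuujjjjjjjjjjttttttttttttttt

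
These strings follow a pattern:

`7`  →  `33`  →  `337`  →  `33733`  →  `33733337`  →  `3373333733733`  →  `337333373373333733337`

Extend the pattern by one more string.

3373333733733337333373373333733733

Each term (from the third on) is the previous term followed by the one before it: term 3 = 33·7 = 337.
The next term joins 337333373373333733337 and 3373333733733.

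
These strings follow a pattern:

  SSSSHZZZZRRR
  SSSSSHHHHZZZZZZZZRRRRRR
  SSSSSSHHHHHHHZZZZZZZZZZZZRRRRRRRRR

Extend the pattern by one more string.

The n-th term is n+3 S's then 3n-2 H's then 4n Z's then 3n R's (n = 1, 2, …).
For the next term, n = 4, so the run lengths are 7, 10, 16, 12.

SSSSSSSHHHHHHHHHHZZZZZZZZZZZZZZZZRRRRRRRRRRRR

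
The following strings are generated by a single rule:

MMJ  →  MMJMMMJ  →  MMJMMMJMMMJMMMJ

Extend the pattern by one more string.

s(k+1) = s(k)·M·s(k) — each term doubles the last with 'M' between the halves.
Doubling MMJMMMJMMMJMMMJ with 'M' between the halves:

MMJMMMJMMMJMMMJMMMJMMMJMMMJMMMJ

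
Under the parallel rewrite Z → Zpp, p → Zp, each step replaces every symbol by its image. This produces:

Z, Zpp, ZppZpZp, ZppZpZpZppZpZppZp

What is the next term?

Applying the rule to each of the 17 symbols of ZppZpZpZppZpZppZp gives the pieces Zpp Zp Zp Zpp Zp Zpp Zp Zpp Zp Zp Zpp Zp Zpp Zp Zp Zpp Zp, which concatenate to the answer.

ZppZpZpZppZpZppZpZppZpZpZppZpZppZpZpZppZp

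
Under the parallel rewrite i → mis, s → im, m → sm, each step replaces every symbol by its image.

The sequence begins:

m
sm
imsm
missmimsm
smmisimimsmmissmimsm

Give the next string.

Applying the rule to each of the 20 symbols of smmisimimsmmissmimsm gives the pieces im sm sm mis im mis sm mis sm im sm sm mis im im sm mis sm im sm, which concatenate to the answer.

imsmsmmisimmissmmissmimsmsmmisimimsmmissmimsm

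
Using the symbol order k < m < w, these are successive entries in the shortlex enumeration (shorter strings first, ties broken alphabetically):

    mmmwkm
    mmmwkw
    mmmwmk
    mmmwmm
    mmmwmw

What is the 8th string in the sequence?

Stepping forward 3 times from mmmwmw: mmmwmw → mmmwwk → mmmwwm, then the target.

mmmwww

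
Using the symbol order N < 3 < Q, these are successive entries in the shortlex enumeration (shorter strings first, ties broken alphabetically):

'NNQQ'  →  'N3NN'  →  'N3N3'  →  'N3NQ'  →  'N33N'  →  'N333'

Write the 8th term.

Stepping forward 2 times from N333: N333 → N33Q, then the target.

N3QN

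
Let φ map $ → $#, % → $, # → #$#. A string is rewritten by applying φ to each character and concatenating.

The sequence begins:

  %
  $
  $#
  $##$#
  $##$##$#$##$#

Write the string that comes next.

φ($##$##$#$##$#) expands symbol-by-symbol to $# #$# #$# $# #$# #$# $# #$# $# #$# #$# $# #$#; joining the 13 pieces gives the next term.

$##$##$#$##$##$#$##$#$##$##$#$##$#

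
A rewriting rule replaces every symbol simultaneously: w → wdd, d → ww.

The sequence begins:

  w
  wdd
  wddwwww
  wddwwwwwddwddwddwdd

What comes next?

wddwwwwwddwddwddwddwddwwwwwddwwwwwddwwwwwddwwww

Replace each of the 19 characters of wddwwwwwddwddwddwdd in place — wdd ww ww wdd wdd wdd wdd wdd ww ww wdd ww ww wdd ww ww wdd ww ww — and concatenate.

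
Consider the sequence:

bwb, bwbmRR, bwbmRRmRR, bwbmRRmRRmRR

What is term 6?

bwbmRRmRRmRRmRRmRR

Every step adds mRR to the end: s(k+1) = s(k)·mRR.
From bwbmRRmRRmRR, 2 further steps: bwbmRRmRRmRR → bwbmRRmRRmRRmRR → (answer).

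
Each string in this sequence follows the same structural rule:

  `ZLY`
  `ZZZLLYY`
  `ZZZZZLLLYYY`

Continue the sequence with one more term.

ZZZZZZZLLLLYYYY

The n-th term is 2n-1 Z's then n L's then n Y's (n = 1, 2, …).
Setting n = 4 gives 7, 4, 4 characters in each block.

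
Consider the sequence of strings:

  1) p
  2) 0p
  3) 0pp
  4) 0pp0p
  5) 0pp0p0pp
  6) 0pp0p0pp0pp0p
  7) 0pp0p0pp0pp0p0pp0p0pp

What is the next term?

Each term (from the third on) is the previous term followed by the one before it: term 3 = 0p·p = 0pp.
So term 8 is 0pp0p0pp0pp0p0pp0p0pp·0pp0p0pp0pp0p.

0pp0p0pp0pp0p0pp0p0pp0pp0p0pp0pp0p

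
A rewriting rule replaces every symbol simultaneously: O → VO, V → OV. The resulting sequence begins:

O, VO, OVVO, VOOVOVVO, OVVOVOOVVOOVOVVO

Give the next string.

VOOVOVVOOVVOVOOVOVVOVOOVVOOVOVVO

Replace each of the 16 characters of OVVOVOOVVOOVOVVO in place — VO OV OV VO OV VO VO OV OV VO VO OV VO OV OV VO — and concatenate.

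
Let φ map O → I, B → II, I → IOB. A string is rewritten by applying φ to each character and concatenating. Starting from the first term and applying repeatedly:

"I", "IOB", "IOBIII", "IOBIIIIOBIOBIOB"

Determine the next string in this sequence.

Rewriting the 15 symbols of IOBIIIIOBIOBIOB one by one yields IOB I II IOB IOB IOB IOB I II IOB I II IOB I II; concatenated:

IOBIIIIOBIOBIOBIOBIIIIOBIIIIOBIII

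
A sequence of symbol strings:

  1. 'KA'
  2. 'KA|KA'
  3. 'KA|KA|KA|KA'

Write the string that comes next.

Each string is two copies of the previous one joined by '|'.
Doubling KA|KA|KA|KA with '|' between the halves:

KA|KA|KA|KA|KA|KA|KA|KA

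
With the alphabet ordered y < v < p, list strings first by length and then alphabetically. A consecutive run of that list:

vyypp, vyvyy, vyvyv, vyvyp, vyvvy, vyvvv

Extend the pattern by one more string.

Treat vyvvv as a base-3 numeral over the given alphabet and add one, carrying through any trailing p's.

vyvvp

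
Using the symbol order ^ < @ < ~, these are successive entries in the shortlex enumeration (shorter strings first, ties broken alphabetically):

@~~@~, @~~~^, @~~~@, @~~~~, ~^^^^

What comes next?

~^^^@

The successor of ~^^^^ increments the rightmost position that isn't already ~ and resets every position after it to ^.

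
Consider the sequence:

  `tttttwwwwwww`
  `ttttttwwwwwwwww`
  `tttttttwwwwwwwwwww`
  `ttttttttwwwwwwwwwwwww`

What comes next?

tttttttttwwwwwwwwwwwwwww

Reading off run lengths: t runs 5, 6, 7, 8; w runs 7, 9, 11, 13 — each is linear in n, where the shown terms are n = 3, 4, 5, 6.
At n = 7 the blocks have lengths 9, 15.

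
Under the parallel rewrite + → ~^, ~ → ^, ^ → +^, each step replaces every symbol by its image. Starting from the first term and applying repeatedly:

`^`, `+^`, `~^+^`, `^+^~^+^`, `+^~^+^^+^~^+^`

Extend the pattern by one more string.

~^+^^+^~^+^+^~^+^^+^~^+^

Replace each of the 13 characters of +^~^+^^+^~^+^ in place — ~^ +^ ^ +^ ~^ +^ +^ ~^ +^ ^ +^ ~^ +^ — and concatenate.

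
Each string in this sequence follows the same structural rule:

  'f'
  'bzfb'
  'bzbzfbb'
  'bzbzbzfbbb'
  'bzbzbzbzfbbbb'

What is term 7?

bzbzbzbzbzbzfbbbbbb

s(k+1) = bz·s(k)·b, so each term gains bz as a prefix and b as a suffix.
From bzbzbzbzfbbbb, 2 further steps: bzbzbzbzfbbbb → bzbzbzbzbzfbbbbb → (answer).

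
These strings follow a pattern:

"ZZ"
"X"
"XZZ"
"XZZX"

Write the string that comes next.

XZZXXZZ

From term 3 onward, concatenate the last term with the second-to-last: X·ZZ = XZZ, XZZ·X = XZZX, …
So term 5 is XZZX·XZZ.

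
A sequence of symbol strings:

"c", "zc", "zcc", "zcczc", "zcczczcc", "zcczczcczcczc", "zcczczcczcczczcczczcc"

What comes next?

Each term (from the third on) is the previous term followed by the one before it: term 3 = zc·c = zcc.
Continuing: zcczczcczcczczcczczcc · zcczczcczcczc gives term 8.

zcczczcczcczczcczczcczcczczcczcczc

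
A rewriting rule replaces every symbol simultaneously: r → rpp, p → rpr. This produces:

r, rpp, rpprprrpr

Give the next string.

rpprprrprrpprprrpprpprprrpp

Expanding rpprprrpr: r→rpp, p→rpr, p→rpr, r→rpp, p→rpr, r→rpp, r→rpp, p→rpr, r→rpp. Concatenated: rpp rpr rpr rpp rpr rpp rpp rpr rpp.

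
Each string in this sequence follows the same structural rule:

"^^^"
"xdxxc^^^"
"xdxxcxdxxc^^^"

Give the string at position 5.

xdxxcxdxxcxdxxcxdxxc^^^

Every step adds xdxxc at the front: s(k+1) = xdxxc·s(k).
From xdxxcxdxxc^^^, 2 further steps: xdxxcxdxxc^^^ → xdxxcxdxxcxdxxc^^^ → (answer).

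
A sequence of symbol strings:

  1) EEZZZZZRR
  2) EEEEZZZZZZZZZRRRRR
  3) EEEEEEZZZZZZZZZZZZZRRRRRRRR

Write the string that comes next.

The n-th term is 2n E's then 4n+1 Z's then 3n-1 R's (n = 1, 2, …).
At n = 4 the blocks have lengths 8, 17, 11.

EEEEEEEEZZZZZZZZZZZZZZZZZRRRRRRRRRRR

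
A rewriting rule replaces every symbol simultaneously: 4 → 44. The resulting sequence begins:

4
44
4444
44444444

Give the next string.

Rewriting each symbol of 44444444: 4→44, 4→44, 4→44, 4→44, 4→44, 4→44, 4→44, 4→44, which concatenates to 44 44 44 44 44 44 44 44.

4444444444444444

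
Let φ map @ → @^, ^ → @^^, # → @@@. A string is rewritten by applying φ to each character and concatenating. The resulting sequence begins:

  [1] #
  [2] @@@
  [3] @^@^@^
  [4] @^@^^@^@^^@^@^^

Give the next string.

@^@^^@^@^^@^^@^@^^@^@^^@^^@^@^^@^@^^@^^

φ(@^@^^@^@^^@^@^^) expands symbol-by-symbol to @^ @^^ @^ @^^ @^^ @^ @^^ @^ @^^ @^^ @^ @^^ @^ @^^ @^^; joining the 15 pieces gives the next term.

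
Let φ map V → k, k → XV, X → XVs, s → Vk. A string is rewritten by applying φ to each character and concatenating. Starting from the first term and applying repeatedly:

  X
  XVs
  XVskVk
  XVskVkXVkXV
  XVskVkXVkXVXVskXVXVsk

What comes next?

Replace each of the 21 characters of XVskVkXVkXVXVskXVXVsk in place — XVs k Vk XV k XV XVs k XV XVs k XVs k Vk XV XVs k XVs k Vk XV — and concatenate.

XVskVkXVkXVXVskXVXVskXVskVkXVXVskXVskVkXV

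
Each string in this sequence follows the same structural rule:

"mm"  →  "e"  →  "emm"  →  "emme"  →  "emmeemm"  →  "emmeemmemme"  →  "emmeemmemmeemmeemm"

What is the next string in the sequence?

Each term (from the third on) is the previous term followed by the one before it: term 3 = e·mm = emm.
So term 8 is emmeemmemmeemmeemm·emmeemmemme.

emmeemmemmeemmeemmemmeemmemme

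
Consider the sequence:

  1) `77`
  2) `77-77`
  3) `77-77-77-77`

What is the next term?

Every step duplicates the string with '-' between the halves.
So the next term is two copies of 77-77-77-77 with '-' between the halves.

77-77-77-77-77-77-77-77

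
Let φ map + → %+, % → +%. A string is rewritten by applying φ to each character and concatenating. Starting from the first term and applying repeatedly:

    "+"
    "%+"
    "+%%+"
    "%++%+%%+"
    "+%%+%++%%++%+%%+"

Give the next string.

%++%+%%++%%+%++%+%%+%++%%++%+%%+

Applying the rule to each of the 16 symbols of +%%+%++%%++%+%%+ gives the pieces %+ +% +% %+ +% %+ %+ +% +% %+ %+ +% %+ +% +% %+, which concatenate to the answer.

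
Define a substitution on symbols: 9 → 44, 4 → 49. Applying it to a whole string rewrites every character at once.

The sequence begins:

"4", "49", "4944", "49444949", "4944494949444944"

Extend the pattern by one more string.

Applying the rule to each of the 16 symbols of 4944494949444944 gives the pieces 49 44 49 49 49 44 49 44 49 44 49 49 49 44 49 49, which concatenate to the answer.

49444949494449444944494949444949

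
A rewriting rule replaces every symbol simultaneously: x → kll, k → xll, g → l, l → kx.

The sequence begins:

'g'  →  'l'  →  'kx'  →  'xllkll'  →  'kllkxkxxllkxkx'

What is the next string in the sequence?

Replace each of the 14 characters of kllkxkxxllkxkx in place — xll kx kx xll kll xll kll kll kx kx xll kll xll kll — and concatenate.

xllkxkxxllkllxllkllkllkxkxxllkllxllkll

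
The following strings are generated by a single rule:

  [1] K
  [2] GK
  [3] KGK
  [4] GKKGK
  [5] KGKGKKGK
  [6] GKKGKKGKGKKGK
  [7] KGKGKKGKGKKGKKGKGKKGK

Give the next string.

GKKGKKGKGKKGKKGKGKKGKGKKGKKGKGKKGK

From term 3 onward, concatenate the second-to-last term with the last: K·GK = KGK, GK·KGK = GKKGK, …
So term 8 is GKKGKKGKGKKGK·KGKGKKGKGKKGKKGKGKKGK.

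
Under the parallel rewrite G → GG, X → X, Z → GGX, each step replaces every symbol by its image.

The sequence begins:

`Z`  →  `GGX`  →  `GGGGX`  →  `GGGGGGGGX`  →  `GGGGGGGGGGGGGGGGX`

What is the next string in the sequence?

φ(GGGGGGGGGGGGGGGGX) expands symbol-by-symbol to GG GG GG GG GG GG GG GG GG GG GG GG GG GG GG GG X; joining the 17 pieces gives the next term.

GGGGGGGGGGGGGGGGGGGGGGGGGGGGGGGGX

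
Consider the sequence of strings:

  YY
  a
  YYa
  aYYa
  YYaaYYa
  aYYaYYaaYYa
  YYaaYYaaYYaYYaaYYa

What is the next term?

aYYaYYaaYYaYYaaYYaaYYaYYaaYYa

This is a Fibonacci-style word recurrence s(k) = s(k−2)·s(k−1): e.g. YY·a = YYa.
Continuing: aYYaYYaaYYa · YYaaYYaaYYaYYaaYYa gives term 8.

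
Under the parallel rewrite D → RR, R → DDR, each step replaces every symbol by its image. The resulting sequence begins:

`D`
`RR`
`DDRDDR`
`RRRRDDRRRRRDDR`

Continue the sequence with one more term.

Replace each of the 14 characters of RRRRDDRRRRRDDR in place — DDR DDR DDR DDR RR RR DDR DDR DDR DDR DDR RR RR DDR — and concatenate.

DDRDDRDDRDDRRRRRDDRDDRDDRDDRDDRRRRRDDR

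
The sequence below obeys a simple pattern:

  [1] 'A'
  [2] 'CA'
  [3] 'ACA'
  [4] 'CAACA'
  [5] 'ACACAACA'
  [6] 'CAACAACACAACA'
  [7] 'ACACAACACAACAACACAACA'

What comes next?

Each term (from the third on) is the two preceding terms concatenated in order: term 3 = A·CA = ACA.
The next term joins CAACAACACAACA and ACACAACACAACAACACAACA.

CAACAACACAACAACACAACACAACAACACAACA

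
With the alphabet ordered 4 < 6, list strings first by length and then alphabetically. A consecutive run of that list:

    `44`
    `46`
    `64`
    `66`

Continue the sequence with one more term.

444

After 66 the length-2 strings are exhausted; the first length-3 string is 3 copies of 4.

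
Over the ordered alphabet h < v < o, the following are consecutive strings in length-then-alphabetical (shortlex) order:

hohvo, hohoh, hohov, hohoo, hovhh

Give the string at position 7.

hovho

Stepping forward 2 times from hovhh: hovhh → hovhv, then the target.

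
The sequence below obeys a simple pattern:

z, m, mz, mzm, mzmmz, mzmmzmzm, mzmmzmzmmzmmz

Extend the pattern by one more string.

mzmmzmzmmzmmzmzmmzmzm

This is a Fibonacci-style word recurrence s(k) = s(k−1)·s(k−2): e.g. m·z = mz.
Continuing: mzmmzmzmmzmmz · mzmmzmzm gives term 8.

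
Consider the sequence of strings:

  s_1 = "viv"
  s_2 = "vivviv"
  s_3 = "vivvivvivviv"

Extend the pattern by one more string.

vivvivvivvivvivvivvivviv

Every step duplicates the string.
So the next term is two copies of vivvivvivviv.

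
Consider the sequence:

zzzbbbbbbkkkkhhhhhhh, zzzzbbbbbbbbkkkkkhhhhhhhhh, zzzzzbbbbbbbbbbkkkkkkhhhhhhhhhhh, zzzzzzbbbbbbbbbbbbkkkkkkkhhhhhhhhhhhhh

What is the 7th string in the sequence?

Term n consists of n z's, followed by 2n b's, followed by n+1 k's, followed by 2n+1 h's, where the shown terms are n = 3, 4, 5, 6.
For term 7, n = 9, so the run lengths are 9, 18, 10, 19.

zzzzzzzzzbbbbbbbbbbbbbbbbbbkkkkkkkkkkhhhhhhhhhhhhhhhhhhh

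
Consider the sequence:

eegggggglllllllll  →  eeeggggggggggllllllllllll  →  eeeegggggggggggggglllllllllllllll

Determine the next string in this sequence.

eeeeeggggggggggggggggggllllllllllllllllll

Each string has the form e^{n} g^{4n-2} l^{3n+3}, where the shown terms are n = 2, 3, 4.
Setting n = 5 gives 5, 18, 18 characters in each block.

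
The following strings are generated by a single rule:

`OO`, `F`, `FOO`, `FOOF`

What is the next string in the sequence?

From term 3 onward, concatenate the last term with the second-to-last: F·OO = FOO, FOO·F = FOOF, …
The next term joins FOOF and FOO.

FOOFFOO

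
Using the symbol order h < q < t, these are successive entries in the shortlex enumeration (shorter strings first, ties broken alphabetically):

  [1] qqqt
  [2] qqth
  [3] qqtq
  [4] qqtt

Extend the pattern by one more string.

Treat qqtt as a base-3 numeral over the given alphabet and add one, carrying through any trailing t's.

qthh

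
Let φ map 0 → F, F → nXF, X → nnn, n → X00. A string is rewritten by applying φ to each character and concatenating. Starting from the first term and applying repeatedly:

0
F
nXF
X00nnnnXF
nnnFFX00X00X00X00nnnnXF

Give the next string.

X00X00X00nXFnXFnnnFFnnnFFnnnFFnnnFFX00X00X00X00nnnnXF

Applying the rule to each of the 23 symbols of nnnFFX00X00X00X00nnnnXF gives the pieces X00 X00 X00 nXF nXF nnn F F nnn F F nnn F F nnn F F X00 X00 X00 X00 nnn nXF, which concatenate to the answer.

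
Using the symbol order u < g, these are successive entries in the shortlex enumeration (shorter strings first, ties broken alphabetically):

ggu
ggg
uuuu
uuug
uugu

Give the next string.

uugg

Find the rightmost character of uugu below g, bump it to the next letter, and reset everything to its right to u.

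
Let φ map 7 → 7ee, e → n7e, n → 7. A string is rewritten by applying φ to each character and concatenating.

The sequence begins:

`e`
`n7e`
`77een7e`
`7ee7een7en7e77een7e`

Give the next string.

Rewriting the 19 symbols of 7ee7een7en7e77een7e one by one yields 7ee n7e n7e 7ee n7e n7e 7 7ee n7e 7 7ee n7e 7ee 7ee n7e n7e 7 7ee n7e; concatenated:

7een7en7e7een7en7e77een7e77een7e7ee7een7en7e77een7e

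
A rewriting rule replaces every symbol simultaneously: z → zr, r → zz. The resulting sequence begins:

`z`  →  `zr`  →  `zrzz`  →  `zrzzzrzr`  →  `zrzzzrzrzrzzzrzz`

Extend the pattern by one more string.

Replace each of the 16 characters of zrzzzrzrzrzzzrzz in place — zr zz zr zr zr zz zr zz zr zz zr zr zr zz zr zr — and concatenate.

zrzzzrzrzrzzzrzzzrzzzrzrzrzzzrzr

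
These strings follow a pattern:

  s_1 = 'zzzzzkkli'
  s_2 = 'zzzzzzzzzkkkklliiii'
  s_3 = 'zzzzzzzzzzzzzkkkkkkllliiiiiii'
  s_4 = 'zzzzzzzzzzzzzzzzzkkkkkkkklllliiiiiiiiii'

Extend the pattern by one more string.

Each string has the form z^{4n+1} k^{2n} l^{n} i^{3n-2} (n = 1, 2, …).
Setting n = 5 gives 21, 10, 5, 13 characters in each block.

zzzzzzzzzzzzzzzzzzzzzkkkkkkkkkkllllliiiiiiiiiiiii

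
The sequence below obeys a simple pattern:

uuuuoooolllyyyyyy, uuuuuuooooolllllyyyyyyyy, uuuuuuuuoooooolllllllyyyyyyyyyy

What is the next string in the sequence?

Reading off run lengths: u runs 4, 6, 8; o runs 4, 5, 6; l runs 3, 5, 7; y runs 6, 8, 10 — each is linear in n, where the shown terms are n = 2, 3, 4.
Setting n = 5 gives 10, 7, 9, 12 characters in each block.

uuuuuuuuuuooooooolllllllllyyyyyyyyyyyy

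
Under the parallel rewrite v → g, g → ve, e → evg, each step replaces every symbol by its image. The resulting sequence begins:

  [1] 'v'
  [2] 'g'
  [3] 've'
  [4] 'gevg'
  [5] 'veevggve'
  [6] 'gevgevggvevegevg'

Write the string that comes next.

veevggveevggvevegevggevgveevggve

Replace each of the 16 characters of gevgevggvevegevg in place — ve evg g ve evg g ve ve g evg g evg ve evg g ve — and concatenate.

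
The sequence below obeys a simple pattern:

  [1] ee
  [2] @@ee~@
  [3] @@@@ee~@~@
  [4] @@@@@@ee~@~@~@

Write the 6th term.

Every step adds @@ to the front and ~@ to the end of the previous string.
From @@@@@@ee~@~@~@, 2 further steps: @@@@@@ee~@~@~@ → @@@@@@@@ee~@~@~@~@ → (answer).

@@@@@@@@@@ee~@~@~@~@~@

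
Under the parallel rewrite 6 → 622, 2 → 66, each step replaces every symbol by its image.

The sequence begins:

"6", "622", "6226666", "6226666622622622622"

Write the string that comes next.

62266666226226226226226666622666662266666226666

φ(6226666622622622622) expands symbol-by-symbol to 622 66 66 622 622 622 622 622 66 66 622 66 66 622 66 66 622 66 66; joining the 19 pieces gives the next term.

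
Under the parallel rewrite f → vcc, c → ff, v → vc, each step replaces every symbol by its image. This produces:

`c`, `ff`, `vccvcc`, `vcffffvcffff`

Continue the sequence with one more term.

vcffvccvccvccvccvcffvccvccvccvcc

Apply φ to vcffffvcffff symbol by symbol: v→vc, c→ff, f→vcc, f→vcc, f→vcc, f→vcc, v→vc, c→ff, f→vcc, f→vcc, f→vcc, f→vcc; joined: vc ff vcc vcc vcc vcc vc ff vcc vcc vcc vcc.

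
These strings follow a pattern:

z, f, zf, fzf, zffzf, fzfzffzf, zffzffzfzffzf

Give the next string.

Each term (from the third on) is the two preceding terms concatenated in order: term 3 = z·f = zf.
So term 8 is fzfzffzf·zffzffzfzffzf.

fzfzffzfzffzffzfzffzf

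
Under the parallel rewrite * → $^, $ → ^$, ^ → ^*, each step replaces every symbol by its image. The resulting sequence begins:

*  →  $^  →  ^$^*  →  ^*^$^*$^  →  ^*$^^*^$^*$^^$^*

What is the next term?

Applying the rule to each of the 16 symbols of ^*$^^*^$^*$^^$^* gives the pieces ^* $^ ^$ ^* ^* $^ ^* ^$ ^* $^ ^$ ^* ^* ^$ ^* $^, which concatenate to the answer.

^*$^^$^*^*$^^*^$^*$^^$^*^*^$^*$^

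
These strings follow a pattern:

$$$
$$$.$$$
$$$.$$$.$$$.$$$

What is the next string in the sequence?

$$$.$$$.$$$.$$$.$$$.$$$.$$$.$$$

Each string is two copies of the previous one joined by '.'.
One more doubling of $$$.$$$.$$$.$$$ gives the answer.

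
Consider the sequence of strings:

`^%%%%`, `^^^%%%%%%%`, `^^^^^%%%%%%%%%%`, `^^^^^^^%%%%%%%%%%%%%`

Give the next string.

^^^^^^^^^%%%%%%%%%%%%%%%%

Reading off run lengths: ^ runs 1, 3, 5, 7; % runs 4, 7, 10, 13 — each is linear in n (n = 1, 2, …).
For the next term, n = 5, so the run lengths are 9, 16.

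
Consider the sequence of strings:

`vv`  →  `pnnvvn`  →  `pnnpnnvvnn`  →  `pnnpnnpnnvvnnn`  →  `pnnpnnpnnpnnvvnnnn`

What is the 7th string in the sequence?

Every step adds pnn to the front and n to the end of the previous string.
From pnnpnnpnnpnnvvnnnn, 2 further steps: pnnpnnpnnpnnvvnnnn → pnnpnnpnnpnnpnnvvnnnnn → (answer).

pnnpnnpnnpnnpnnpnnvvnnnnnn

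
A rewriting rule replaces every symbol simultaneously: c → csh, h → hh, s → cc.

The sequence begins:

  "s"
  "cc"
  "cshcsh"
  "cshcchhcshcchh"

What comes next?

Rewriting the 14 symbols of cshcchhcshcchh one by one yields csh cc hh csh csh hh hh csh cc hh csh csh hh hh; concatenated:

cshcchhcshcshhhhhcshcchhcshcshhhhh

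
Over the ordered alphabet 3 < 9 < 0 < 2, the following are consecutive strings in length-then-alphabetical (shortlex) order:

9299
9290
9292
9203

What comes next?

9209

Find the rightmost character of 9203 below 2, bump it to the next letter, and reset everything to its right to 3.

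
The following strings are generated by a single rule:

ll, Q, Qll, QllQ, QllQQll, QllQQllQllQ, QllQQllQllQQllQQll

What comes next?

This is a Fibonacci-style word recurrence s(k) = s(k−1)·s(k−2): e.g. Q·ll = Qll.
Continuing: QllQQllQllQQllQQll · QllQQllQllQ gives term 8.

QllQQllQllQQllQQllQllQQllQllQ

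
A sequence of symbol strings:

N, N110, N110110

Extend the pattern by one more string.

N110110110

The strings grow by a fixed suffix 110 each time.
So the next term is N110110·110.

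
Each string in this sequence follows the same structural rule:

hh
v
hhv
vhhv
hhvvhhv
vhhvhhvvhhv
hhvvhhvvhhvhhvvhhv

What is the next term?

This is a Fibonacci-style word recurrence s(k) = s(k−2)·s(k−1): e.g. hh·v = hhv.
The next term joins vhhvhhvvhhv and hhvvhhvvhhvhhvvhhv.

vhhvhhvvhhvhhvvhhvvhhvhhvvhhv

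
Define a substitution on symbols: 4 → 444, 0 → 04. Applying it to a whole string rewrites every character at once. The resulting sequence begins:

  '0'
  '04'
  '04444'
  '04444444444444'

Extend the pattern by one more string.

φ(04444444444444) expands symbol-by-symbol to 04 444 444 444 444 444 444 444 444 444 444 444 444 444; joining the 14 pieces gives the next term.

04444444444444444444444444444444444444444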